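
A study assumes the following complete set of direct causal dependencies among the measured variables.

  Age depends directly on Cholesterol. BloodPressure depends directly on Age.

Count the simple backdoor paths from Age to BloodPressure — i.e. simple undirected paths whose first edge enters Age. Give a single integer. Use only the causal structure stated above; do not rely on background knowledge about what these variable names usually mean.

A backdoor path from Age to BloodPressure is any simple undirected path whose first edge points into Age (i.e. leaves Age via a parent).
Parents of Age: {Cholesterol}.
No simple path from any parent of Age reaches BloodPressure without revisiting Age, so there are no backdoor paths.

0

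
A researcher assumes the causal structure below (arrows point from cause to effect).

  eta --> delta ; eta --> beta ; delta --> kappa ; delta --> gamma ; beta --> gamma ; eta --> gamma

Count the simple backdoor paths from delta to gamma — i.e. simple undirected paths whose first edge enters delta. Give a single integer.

2

A backdoor path from delta to gamma is any simple undirected path whose first edge points into delta (i.e. leaves delta via a parent).
Parents of delta: {eta}.
Enumerating:
  P1: delta <- eta -> beta -> gamma
  P2: delta <- eta -> gamma
That exhausts the simple backdoor paths. Count: 2.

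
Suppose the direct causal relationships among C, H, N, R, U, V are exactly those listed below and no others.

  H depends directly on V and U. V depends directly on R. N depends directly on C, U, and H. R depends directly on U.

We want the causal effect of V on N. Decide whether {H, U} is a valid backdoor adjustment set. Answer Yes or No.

Backdoor paths from V to N (paths whose first edge points into V):
  P1: V <- R <- U -> H -> N
  P2: V <- R <- U -> N
Condition 1 (no descendant of V in the set): FAILS — H is a descendant of V.
Condition 2 (every backdoor path blocked by {H, U}):
  P1: blocked at fork node U ∈ conditioning set.
  P2: blocked at fork node U ∈ conditioning set.
{H, U} does not satisfy the backdoor criterion.

No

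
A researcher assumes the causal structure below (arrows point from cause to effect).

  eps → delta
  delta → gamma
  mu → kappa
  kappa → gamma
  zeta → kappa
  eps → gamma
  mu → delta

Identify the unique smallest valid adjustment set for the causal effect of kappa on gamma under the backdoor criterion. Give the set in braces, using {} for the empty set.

Variables eligible for adjustment (non-descendants of kappa, excluding kappa and gamma): {delta, eps, mu, zeta}.
Backdoor paths from kappa to gamma:
  P1: kappa <- mu -> delta <- eps -> gamma
  P2: kappa <- mu -> delta -> gamma
The empty set is not sufficient: P2 (kappa <- mu -> delta -> gamma) has no collider blocking it and no conditioned non-collider, so it is open.
Try {mu}:
  P1: blocked at fork node mu ∈ conditioning set.
  P2: blocked at fork node mu ∈ conditioning set.
{mu} contains no descendant of kappa and blocks every backdoor path.
No other singleton works — e.g. {eps} leaves P2 open — so {mu} is the unique smallest valid adjustment set.

{mu}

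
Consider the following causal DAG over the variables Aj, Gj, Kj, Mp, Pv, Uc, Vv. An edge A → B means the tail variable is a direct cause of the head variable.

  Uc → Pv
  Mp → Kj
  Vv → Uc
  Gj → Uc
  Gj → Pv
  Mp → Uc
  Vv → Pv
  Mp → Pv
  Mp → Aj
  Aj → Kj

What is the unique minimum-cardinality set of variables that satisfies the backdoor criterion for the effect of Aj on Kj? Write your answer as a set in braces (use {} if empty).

{Mp}

Variables eligible for adjustment (non-descendants of Aj, excluding Aj and Kj): {Gj, Mp, Pv, Uc, Vv}.
Backdoor paths from Aj to Kj:
  P1: Aj <- Mp -> Kj
The empty set is not sufficient: P1 (Aj <- Mp -> Kj) has no collider blocking it and no conditioned non-collider, so it is open.
Try {Mp}:
  P1: blocked at fork node Mp ∈ conditioning set.
{Mp} contains no descendant of Aj and blocks every backdoor path.
No other singleton works — e.g. {Vv} leaves P1 open — so {Mp} is the unique smallest valid adjustment set.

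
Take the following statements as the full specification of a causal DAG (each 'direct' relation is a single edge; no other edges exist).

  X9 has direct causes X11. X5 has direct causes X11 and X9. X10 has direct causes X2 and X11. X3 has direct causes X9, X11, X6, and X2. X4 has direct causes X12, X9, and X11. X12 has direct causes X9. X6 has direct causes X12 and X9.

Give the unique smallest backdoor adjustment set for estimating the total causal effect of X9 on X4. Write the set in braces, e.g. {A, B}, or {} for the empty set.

{X11}

Variables eligible for adjustment (non-descendants of X9, excluding X9 and X4): {X10, X11, X2}.
Backdoor paths from X9 to X4:
  P1: X9 <- X11 -> X4
  P2: X9 <- X11 -> X10 <- X2 -> X3 <- X6 <- X12 -> X4
  P3: X9 <- X11 -> X3 <- X6 <- X12 -> X4
The empty set is not sufficient: P1 (X9 <- X11 -> X4) has no collider blocking it and no conditioned non-collider, so it is open.
Try {X11}:
  P1: blocked at fork node X11 ∈ conditioning set.
  P2: blocked at fork node X11 ∈ conditioning set.
  P3: blocked at fork node X11 ∈ conditioning set.
{X11} contains no descendant of X9 and blocks every backdoor path.
No other singleton works — e.g. {X2} leaves P1 open — so {X11} is the unique smallest valid adjustment set.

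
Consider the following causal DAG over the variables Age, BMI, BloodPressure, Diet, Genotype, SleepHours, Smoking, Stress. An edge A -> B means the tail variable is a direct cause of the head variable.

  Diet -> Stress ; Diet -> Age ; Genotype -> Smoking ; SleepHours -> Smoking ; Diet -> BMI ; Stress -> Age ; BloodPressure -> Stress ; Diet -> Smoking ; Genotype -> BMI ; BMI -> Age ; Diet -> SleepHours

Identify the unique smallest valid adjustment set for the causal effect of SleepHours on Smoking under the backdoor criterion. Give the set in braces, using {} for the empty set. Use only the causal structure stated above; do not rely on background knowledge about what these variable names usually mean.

Variables eligible for adjustment (non-descendants of SleepHours, excluding SleepHours and Smoking): {Age, BMI, BloodPressure, Diet, Genotype, Stress}.
Backdoor paths from SleepHours to Smoking:
  P1: SleepHours <- Diet -> Stress -> Age <- BMI <- Genotype -> Smoking
  P2: SleepHours <- Diet -> BMI <- Genotype -> Smoking
  P3: SleepHours <- Diet -> Age <- BMI <- Genotype -> Smoking
  P4: SleepHours <- Diet -> Smoking
The empty set is not sufficient: P4 (SleepHours <- Diet -> Smoking) has no collider blocking it and no conditioned non-collider, so it is open.
Try {Diet}:
  P1: blocked at fork node Diet ∈ conditioning set.
  P2: blocked at fork node Diet ∈ conditioning set.
  P3: blocked at fork node Diet ∈ conditioning set.
  P4: blocked at fork node Diet ∈ conditioning set.
{Diet} contains no descendant of SleepHours and blocks every backdoor path.
No other singleton works — e.g. {Genotype} leaves P4 open — so {Diet} is the unique smallest valid adjustment set.

{Diet}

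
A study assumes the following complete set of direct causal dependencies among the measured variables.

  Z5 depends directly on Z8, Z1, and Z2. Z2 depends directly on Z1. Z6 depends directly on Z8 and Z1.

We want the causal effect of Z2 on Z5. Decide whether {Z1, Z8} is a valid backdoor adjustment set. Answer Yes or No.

Backdoor paths from Z2 to Z5 (paths whose first edge points into Z2):
  P1: Z2 <- Z1 -> Z6 <- Z8 -> Z5
  P2: Z2 <- Z1 -> Z5
Condition 1 (no descendant of Z2 in the set): holds — descendants of Z2 are {Z5}; none are in {Z1, Z8}.
Condition 2 (every backdoor path blocked by {Z1, Z8}):
  P1: blocked at fork node Z1 ∈ conditioning set.
  P2: blocked at fork node Z1 ∈ conditioning set.
{Z1, Z8} satisfies the backdoor criterion.

Yes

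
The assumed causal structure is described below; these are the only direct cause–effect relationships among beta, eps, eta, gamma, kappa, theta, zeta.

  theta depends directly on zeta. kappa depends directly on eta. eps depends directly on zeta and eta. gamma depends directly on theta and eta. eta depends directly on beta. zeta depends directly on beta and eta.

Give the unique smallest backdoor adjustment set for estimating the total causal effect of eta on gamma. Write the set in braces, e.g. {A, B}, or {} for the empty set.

{beta}

Variables eligible for adjustment (non-descendants of eta, excluding eta and gamma): {beta}.
Backdoor paths from eta to gamma:
  P1: eta <- beta -> zeta -> theta -> gamma
The empty set is not sufficient: P1 (eta <- beta -> zeta -> theta -> gamma) has no collider blocking it and no conditioned non-collider, so it is open.
Try {beta}:
  P1: blocked at fork node beta ∈ conditioning set.
{beta} contains no descendant of eta and blocks every backdoor path.
{beta} is the unique smallest valid adjustment set.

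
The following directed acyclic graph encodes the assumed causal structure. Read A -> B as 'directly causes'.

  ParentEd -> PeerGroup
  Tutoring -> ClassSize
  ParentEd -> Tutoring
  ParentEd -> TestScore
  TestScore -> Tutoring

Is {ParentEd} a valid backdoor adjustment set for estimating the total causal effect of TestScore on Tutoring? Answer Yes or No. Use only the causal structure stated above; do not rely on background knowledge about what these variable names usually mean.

Yes

Backdoor paths from TestScore to Tutoring (paths whose first edge points into TestScore):
  P1: TestScore <- ParentEd -> Tutoring
Condition 1 (no descendant of TestScore in the set): holds — descendants of TestScore are {ClassSize, Tutoring}; none are in {ParentEd}.
Condition 2 (every backdoor path blocked by {ParentEd}):
  P1: blocked at fork node ParentEd ∈ conditioning set.
{ParentEd} satisfies the backdoor criterion.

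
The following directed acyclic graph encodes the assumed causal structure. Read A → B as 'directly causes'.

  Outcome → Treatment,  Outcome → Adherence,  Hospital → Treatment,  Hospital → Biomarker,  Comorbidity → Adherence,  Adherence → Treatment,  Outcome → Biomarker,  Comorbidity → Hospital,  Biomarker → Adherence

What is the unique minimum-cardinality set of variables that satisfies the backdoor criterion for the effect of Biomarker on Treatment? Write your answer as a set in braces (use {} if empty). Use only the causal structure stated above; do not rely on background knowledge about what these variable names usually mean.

{Hospital, Outcome}

Variables eligible for adjustment (non-descendants of Biomarker, excluding Biomarker and Treatment): {Comorbidity, Hospital, Outcome}.
Backdoor paths from Biomarker to Treatment:
  P1: Biomarker <- Outcome -> Adherence <- Comorbidity -> Hospital -> Treatment
  P2: Biomarker <- Outcome -> Adherence -> Treatment
  P3: Biomarker <- Outcome -> Treatment
  P4: Biomarker <- Hospital <- Comorbidity -> Adherence <- Outcome -> Treatment
  P5: Biomarker <- Hospital <- Comorbidity -> Adherence -> Treatment
  P6: Biomarker <- Hospital -> Treatment
The empty set is not sufficient: P2 (Biomarker <- Outcome -> Adherence -> Treatment) has no collider blocking it and no conditioned non-collider, so it is open.
Try {Hospital, Outcome}:
  P1: blocked at fork node Outcome ∈ conditioning set.
  P2: blocked at fork node Outcome ∈ conditioning set.
  P3: blocked at fork node Outcome ∈ conditioning set.
  P4: blocked at chain node Hospital ∈ conditioning set.
  P5: blocked at chain node Hospital ∈ conditioning set.
  P6: blocked at fork node Hospital ∈ conditioning set.
{Hospital, Outcome} contains no descendant of Biomarker and blocks every backdoor path.
Every element of {Hospital, Outcome} is needed (dropping Hospital leaves P5 open; dropping Outcome leaves P2 open), so no proper subset is valid.
Among all size-2 subsets of the eligible variables, only {Hospital, Outcome} blocks every backdoor path, so it is the unique smallest valid adjustment set.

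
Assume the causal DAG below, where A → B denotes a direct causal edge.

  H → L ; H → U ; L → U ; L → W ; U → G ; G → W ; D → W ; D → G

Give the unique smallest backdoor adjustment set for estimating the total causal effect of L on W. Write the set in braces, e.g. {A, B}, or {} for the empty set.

{H}

Variables eligible for adjustment (non-descendants of L, excluding L and W): {D, H}.
Backdoor paths from L to W:
  P1: L <- H -> U -> G <- D -> W
  P2: L <- H -> U -> G -> W
The empty set is not sufficient: P2 (L <- H -> U -> G -> W) has no collider blocking it and no conditioned non-collider, so it is open.
Try {H}:
  P1: blocked at fork node H ∈ conditioning set.
  P2: blocked at fork node H ∈ conditioning set.
{H} contains no descendant of L and blocks every backdoor path.
No other singleton works — e.g. {D} leaves P2 open — so {H} is the unique smallest valid adjustment set.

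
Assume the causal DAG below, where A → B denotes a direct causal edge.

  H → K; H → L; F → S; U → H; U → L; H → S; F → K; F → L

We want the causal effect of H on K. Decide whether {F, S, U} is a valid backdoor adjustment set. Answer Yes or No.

No

Backdoor paths from H to K (paths whose first edge points into H):
  P1: H <- U -> L <- F -> K
Condition 1 (no descendant of H in the set): FAILS — S is a descendant of H.
Condition 2 (every backdoor path blocked by {F, S, U}):
  P1: blocked at fork node U ∈ conditioning set.
{F, S, U} does not satisfy the backdoor criterion.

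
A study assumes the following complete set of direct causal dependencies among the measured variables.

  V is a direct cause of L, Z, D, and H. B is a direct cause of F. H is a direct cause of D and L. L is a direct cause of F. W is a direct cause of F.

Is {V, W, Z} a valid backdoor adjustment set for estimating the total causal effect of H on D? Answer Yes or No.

Yes

Backdoor paths from H to D (paths whose first edge points into H):
  P1: H <- V -> D
Condition 1 (no descendant of H in the set): holds — descendants of H are {D, F, L}; none are in {V, W, Z}.
Condition 2 (every backdoor path blocked by {V, W, Z}):
  P1: blocked at fork node V ∈ conditioning set.
{V, W, Z} satisfies the backdoor criterion.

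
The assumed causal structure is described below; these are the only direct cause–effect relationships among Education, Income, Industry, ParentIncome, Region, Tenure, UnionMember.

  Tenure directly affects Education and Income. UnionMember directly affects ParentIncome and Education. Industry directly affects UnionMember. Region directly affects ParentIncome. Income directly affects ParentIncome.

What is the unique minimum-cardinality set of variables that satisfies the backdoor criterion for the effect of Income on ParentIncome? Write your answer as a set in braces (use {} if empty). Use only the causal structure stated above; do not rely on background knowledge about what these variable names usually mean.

{}

Variables eligible for adjustment (non-descendants of Income, excluding Income and ParentIncome): {Education, Industry, Region, Tenure, UnionMember}.
Backdoor paths from Income to ParentIncome:
  P1: Income <- Tenure -> Education <- UnionMember -> ParentIncome
Each backdoor path contains an unconditioned collider, so every path is already blocked with the empty conditioning set:
  P1: blocked at collider Education (neither it nor any descendant is in the conditioning set).
The empty set is therefore the unique smallest valid set.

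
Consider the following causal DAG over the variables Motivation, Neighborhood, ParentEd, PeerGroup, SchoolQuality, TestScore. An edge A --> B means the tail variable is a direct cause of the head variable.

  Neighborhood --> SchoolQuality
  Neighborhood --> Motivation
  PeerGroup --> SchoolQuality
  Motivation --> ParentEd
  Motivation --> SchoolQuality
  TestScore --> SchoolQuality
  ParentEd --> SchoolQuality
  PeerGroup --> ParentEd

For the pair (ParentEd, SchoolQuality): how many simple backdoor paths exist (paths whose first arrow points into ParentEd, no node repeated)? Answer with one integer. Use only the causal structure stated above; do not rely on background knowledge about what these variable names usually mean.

3

A backdoor path from ParentEd to SchoolQuality is any simple undirected path whose first edge points into ParentEd (i.e. leaves ParentEd via a parent).
Parents of ParentEd: {Motivation, PeerGroup}.
Enumerating:
  P1: ParentEd <- Motivation <- Neighborhood -> SchoolQuality
  P2: ParentEd <- Motivation -> SchoolQuality
  P3: ParentEd <- PeerGroup -> SchoolQuality
That exhausts the simple backdoor paths. Count: 3.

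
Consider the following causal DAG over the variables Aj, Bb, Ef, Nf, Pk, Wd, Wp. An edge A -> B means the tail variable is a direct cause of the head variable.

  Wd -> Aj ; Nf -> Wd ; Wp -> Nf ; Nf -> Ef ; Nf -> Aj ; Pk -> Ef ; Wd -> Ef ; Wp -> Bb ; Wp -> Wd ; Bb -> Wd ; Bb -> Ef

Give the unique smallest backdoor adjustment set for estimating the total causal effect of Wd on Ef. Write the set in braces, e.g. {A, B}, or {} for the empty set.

Variables eligible for adjustment (non-descendants of Wd, excluding Wd and Ef): {Bb, Nf, Pk, Wp}.
Backdoor paths from Wd to Ef:
  P1: Wd <- Wp -> Bb -> Ef
  P2: Wd <- Wp -> Nf -> Ef
  P3: Wd <- Bb <- Wp -> Nf -> Ef
  P4: Wd <- Bb -> Ef
  P5: Wd <- Nf <- Wp -> Bb -> Ef
  P6: Wd <- Nf -> Ef
The empty set is not sufficient: P1 (Wd <- Wp -> Bb -> Ef) has no collider blocking it and no conditioned non-collider, so it is open.
Try {Bb, Nf}:
  P1: blocked at chain node Bb ∈ conditioning set.
  P2: blocked at chain node Nf ∈ conditioning set.
  P3: blocked at chain node Bb ∈ conditioning set.
  P4: blocked at fork node Bb ∈ conditioning set.
  P5: blocked at chain node Nf ∈ conditioning set.
  P6: blocked at fork node Nf ∈ conditioning set.
{Bb, Nf} contains no descendant of Wd and blocks every backdoor path.
Every element of {Bb, Nf} is needed (dropping Bb leaves P1 open; dropping Nf leaves P2 open), so no proper subset is valid.
Among all size-2 subsets of the eligible variables, only {Bb, Nf} blocks every backdoor path, so it is the unique smallest valid adjustment set.

{Bb, Nf}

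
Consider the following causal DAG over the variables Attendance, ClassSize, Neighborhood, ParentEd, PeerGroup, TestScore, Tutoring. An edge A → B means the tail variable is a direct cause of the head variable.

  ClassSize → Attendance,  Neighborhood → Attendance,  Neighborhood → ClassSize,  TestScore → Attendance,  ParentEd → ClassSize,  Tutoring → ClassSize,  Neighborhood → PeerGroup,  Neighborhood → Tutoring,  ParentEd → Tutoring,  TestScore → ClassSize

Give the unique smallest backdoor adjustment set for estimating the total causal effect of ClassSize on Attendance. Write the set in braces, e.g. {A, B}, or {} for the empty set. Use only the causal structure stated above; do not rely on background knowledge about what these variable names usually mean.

{Neighborhood, TestScore}

Variables eligible for adjustment (non-descendants of ClassSize, excluding ClassSize and Attendance): {Neighborhood, ParentEd, PeerGroup, TestScore, Tutoring}.
Backdoor paths from ClassSize to Attendance:
  P1: ClassSize <- ParentEd -> Tutoring <- Neighborhood -> Attendance
  P2: ClassSize <- Neighborhood -> Attendance
  P3: ClassSize <- TestScore -> Attendance
  P4: ClassSize <- Tutoring <- Neighborhood -> Attendance
The empty set is not sufficient: P2 (ClassSize <- Neighborhood -> Attendance) has no collider blocking it and no conditioned non-collider, so it is open.
Try {Neighborhood, TestScore}:
  P1: blocked at collider Tutoring (neither it nor any descendant is in the conditioning set).
  P2: blocked at fork node Neighborhood ∈ conditioning set.
  P3: blocked at fork node TestScore ∈ conditioning set.
  P4: blocked at fork node Neighborhood ∈ conditioning set.
{Neighborhood, TestScore} contains no descendant of ClassSize and blocks every backdoor path.
Every element of {Neighborhood, TestScore} is needed (dropping Neighborhood leaves P2 open; dropping TestScore leaves P3 open), so no proper subset is valid.
Among all size-2 subsets of the eligible variables, only {Neighborhood, TestScore} blocks every backdoor path, so it is the unique smallest valid adjustment set.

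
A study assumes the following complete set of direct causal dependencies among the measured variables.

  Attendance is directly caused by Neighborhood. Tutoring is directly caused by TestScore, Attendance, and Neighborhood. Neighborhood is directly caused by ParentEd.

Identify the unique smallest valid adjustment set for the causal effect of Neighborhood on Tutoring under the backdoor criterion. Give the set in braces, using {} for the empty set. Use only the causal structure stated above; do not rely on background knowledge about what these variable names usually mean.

{}

Variables eligible for adjustment (non-descendants of Neighborhood, excluding Neighborhood and Tutoring): {ParentEd, TestScore}.
Backdoor paths from Neighborhood to Tutoring:
  (none)
With no backdoor paths the empty set already satisfies the criterion, and it is trivially minimal.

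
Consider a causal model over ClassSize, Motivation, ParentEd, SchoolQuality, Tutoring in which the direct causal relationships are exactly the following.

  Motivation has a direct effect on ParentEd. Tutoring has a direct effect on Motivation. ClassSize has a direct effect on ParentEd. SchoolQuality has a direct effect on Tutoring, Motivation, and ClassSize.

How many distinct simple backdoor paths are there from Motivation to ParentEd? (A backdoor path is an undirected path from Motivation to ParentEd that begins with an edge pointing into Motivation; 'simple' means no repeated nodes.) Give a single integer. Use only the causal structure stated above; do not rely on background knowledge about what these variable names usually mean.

A backdoor path from Motivation to ParentEd is any simple undirected path whose first edge points into Motivation (i.e. leaves Motivation via a parent).
Parents of Motivation: {SchoolQuality, Tutoring}.
Enumerating:
  P1: Motivation <- SchoolQuality -> ClassSize -> ParentEd
  P2: Motivation <- Tutoring <- SchoolQuality -> ClassSize -> ParentEd
That exhausts the simple backdoor paths. Count: 2.

2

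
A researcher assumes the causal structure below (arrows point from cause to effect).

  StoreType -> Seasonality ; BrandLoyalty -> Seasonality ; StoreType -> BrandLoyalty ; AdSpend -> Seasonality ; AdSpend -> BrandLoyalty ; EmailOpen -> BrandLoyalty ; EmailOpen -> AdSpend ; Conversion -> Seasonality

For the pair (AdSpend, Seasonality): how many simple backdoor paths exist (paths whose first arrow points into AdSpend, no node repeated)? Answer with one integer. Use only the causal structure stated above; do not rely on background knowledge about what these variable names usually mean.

A backdoor path from AdSpend to Seasonality is any simple undirected path whose first edge points into AdSpend (i.e. leaves AdSpend via a parent).
Parents of AdSpend: {EmailOpen}.
Enumerating:
  P1: AdSpend <- EmailOpen -> BrandLoyalty <- StoreType -> Seasonality
  P2: AdSpend <- EmailOpen -> BrandLoyalty -> Seasonality
That exhausts the simple backdoor paths. Count: 2.

2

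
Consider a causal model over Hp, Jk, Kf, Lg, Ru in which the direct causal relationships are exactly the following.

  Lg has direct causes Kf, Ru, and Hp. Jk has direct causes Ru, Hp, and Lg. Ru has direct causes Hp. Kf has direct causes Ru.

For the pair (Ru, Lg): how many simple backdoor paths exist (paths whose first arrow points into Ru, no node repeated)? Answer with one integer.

A backdoor path from Ru to Lg is any simple undirected path whose first edge points into Ru (i.e. leaves Ru via a parent).
Parents of Ru: {Hp}.
Enumerating:
  P1: Ru <- Hp -> Lg
  P2: Ru <- Hp -> Jk <- Lg
That exhausts the simple backdoor paths. Count: 2.

2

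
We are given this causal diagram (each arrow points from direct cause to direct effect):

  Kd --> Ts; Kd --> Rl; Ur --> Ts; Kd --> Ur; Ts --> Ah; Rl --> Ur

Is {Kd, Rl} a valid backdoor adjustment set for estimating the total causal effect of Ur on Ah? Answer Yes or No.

Yes

Backdoor paths from Ur to Ah (paths whose first edge points into Ur):
  P1: Ur <- Kd -> Ts -> Ah
  P2: Ur <- Rl <- Kd -> Ts -> Ah
Condition 1 (no descendant of Ur in the set): holds — descendants of Ur are {Ah, Ts}; none are in {Kd, Rl}.
Condition 2 (every backdoor path blocked by {Kd, Rl}):
  P1: blocked at fork node Kd ∈ conditioning set.
  P2: blocked at chain node Rl ∈ conditioning set.
{Kd, Rl} satisfies the backdoor criterion.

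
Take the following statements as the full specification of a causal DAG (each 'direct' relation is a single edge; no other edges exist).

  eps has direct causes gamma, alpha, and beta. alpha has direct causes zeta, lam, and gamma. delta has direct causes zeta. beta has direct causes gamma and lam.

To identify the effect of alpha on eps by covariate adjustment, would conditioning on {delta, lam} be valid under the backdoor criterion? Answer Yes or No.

No

Backdoor paths from alpha to eps (paths whose first edge points into alpha):
  P1: alpha <- lam -> beta <- gamma -> eps
  P2: alpha <- lam -> beta -> eps
  P3: alpha <- gamma -> beta -> eps
  P4: alpha <- gamma -> eps
Condition 1 (no descendant of alpha in the set): holds — descendants of alpha are {eps}; none are in {delta, lam}.
Condition 2 (every backdoor path blocked by {delta, lam}):
  P1: blocked at fork node lam ∈ conditioning set.
  P2: blocked at fork node lam ∈ conditioning set.
  P3: open — no interior node is in the conditioning set.
  P4: open — no interior node is in the conditioning set.
{delta, lam} does not satisfy the backdoor criterion.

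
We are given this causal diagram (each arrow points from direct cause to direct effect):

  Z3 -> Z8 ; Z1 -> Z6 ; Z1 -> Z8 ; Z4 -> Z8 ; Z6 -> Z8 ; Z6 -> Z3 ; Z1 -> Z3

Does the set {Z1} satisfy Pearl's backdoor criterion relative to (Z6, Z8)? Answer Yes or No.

Yes

Backdoor paths from Z6 to Z8 (paths whose first edge points into Z6):
  P1: Z6 <- Z1 -> Z3 -> Z8
  P2: Z6 <- Z1 -> Z8
Condition 1 (no descendant of Z6 in the set): holds — descendants of Z6 are {Z3, Z8}; none are in {Z1}.
Condition 2 (every backdoor path blocked by {Z1}):
  P1: blocked at fork node Z1 ∈ conditioning set.
  P2: blocked at fork node Z1 ∈ conditioning set.
{Z1} satisfies the backdoor criterion.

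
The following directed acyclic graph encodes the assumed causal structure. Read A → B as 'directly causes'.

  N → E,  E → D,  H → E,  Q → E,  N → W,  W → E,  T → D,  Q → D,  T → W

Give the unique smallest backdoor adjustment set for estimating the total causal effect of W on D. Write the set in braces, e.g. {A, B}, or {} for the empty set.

{N, T}

Variables eligible for adjustment (non-descendants of W, excluding W and D): {H, N, Q, T}.
Backdoor paths from W to D:
  P1: W <- T -> D
  P2: W <- N -> E <- Q -> D
  P3: W <- N -> E -> D
The empty set is not sufficient: P1 (W <- T -> D) has no collider blocking it and no conditioned non-collider, so it is open.
Try {N, T}:
  P1: blocked at fork node T ∈ conditioning set.
  P2: blocked at fork node N ∈ conditioning set.
  P3: blocked at fork node N ∈ conditioning set.
{N, T} contains no descendant of W and blocks every backdoor path.
Every element of {N, T} is needed (dropping N leaves P3 open; dropping T leaves P1 open), so no proper subset is valid.
Among all size-2 subsets of the eligible variables, only {N, T} blocks every backdoor path, so it is the unique smallest valid adjustment set.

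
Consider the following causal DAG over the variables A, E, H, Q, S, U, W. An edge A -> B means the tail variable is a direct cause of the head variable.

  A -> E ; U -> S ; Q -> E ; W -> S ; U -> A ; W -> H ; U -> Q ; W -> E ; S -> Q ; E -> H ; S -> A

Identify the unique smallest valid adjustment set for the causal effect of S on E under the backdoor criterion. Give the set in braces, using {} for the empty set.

Variables eligible for adjustment (non-descendants of S, excluding S and E): {U, W}.
Backdoor paths from S to E:
  P1: S <- U -> A -> E
  P2: S <- U -> Q -> E
  P3: S <- W -> E
  P4: S <- W -> H <- E
The empty set is not sufficient: P1 (S <- U -> A -> E) has no collider blocking it and no conditioned non-collider, so it is open.
Try {U, W}:
  P1: blocked at fork node U ∈ conditioning set.
  P2: blocked at fork node U ∈ conditioning set.
  P3: blocked at fork node W ∈ conditioning set.
  P4: blocked at fork node W ∈ conditioning set.
{U, W} contains no descendant of S and blocks every backdoor path.
Every element of {U, W} is needed (dropping U leaves P1 open; dropping W leaves P3 open), so no proper subset is valid.
Among all size-2 subsets of the eligible variables, only {U, W} blocks every backdoor path, so it is the unique smallest valid adjustment set.

{U, W}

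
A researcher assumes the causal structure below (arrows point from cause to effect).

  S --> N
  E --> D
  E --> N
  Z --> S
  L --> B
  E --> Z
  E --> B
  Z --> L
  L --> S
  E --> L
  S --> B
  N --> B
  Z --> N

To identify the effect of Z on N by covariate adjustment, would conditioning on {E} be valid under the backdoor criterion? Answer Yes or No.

Backdoor paths from Z to N (paths whose first edge points into Z):
  P1: Z <- E -> L -> S -> N
  P2: Z <- E -> L -> S -> B <- N
  P3: Z <- E -> L -> B <- S -> N
  P4: Z <- E -> L -> B <- N
  P5: Z <- E -> N
  P6: Z <- E -> B <- L -> S -> N
  P7: Z <- E -> B <- S -> N
  P8: Z <- E -> B <- N
Condition 1 (no descendant of Z in the set): holds — descendants of Z are {B, L, N, S}; none are in {E}.
Condition 2 (every backdoor path blocked by {E}):
  P1: blocked at fork node E ∈ conditioning set.
  P2: blocked at fork node E ∈ conditioning set.
  P3: blocked at fork node E ∈ conditioning set.
  P4: blocked at fork node E ∈ conditioning set.
  P5: blocked at fork node E ∈ conditioning set.
  P6: blocked at fork node E ∈ conditioning set.
  P7: blocked at fork node E ∈ conditioning set.
  P8: blocked at fork node E ∈ conditioning set.
{E} satisfies the backdoor criterion.

Yes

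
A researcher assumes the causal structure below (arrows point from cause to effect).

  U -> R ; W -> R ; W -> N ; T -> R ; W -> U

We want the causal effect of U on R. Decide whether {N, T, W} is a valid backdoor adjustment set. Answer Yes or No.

Yes

Backdoor paths from U to R (paths whose first edge points into U):
  P1: U <- W -> R
Condition 1 (no descendant of U in the set): holds — descendants of U are {R}; none are in {N, T, W}.
Condition 2 (every backdoor path blocked by {N, T, W}):
  P1: blocked at fork node W ∈ conditioning set.
{N, T, W} satisfies the backdoor criterion.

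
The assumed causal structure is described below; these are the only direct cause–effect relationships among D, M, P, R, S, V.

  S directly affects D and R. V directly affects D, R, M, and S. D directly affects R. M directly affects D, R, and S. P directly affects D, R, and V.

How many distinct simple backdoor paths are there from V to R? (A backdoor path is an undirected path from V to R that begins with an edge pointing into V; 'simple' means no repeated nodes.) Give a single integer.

6

A backdoor path from V to R is any simple undirected path whose first edge points into V (i.e. leaves V via a parent).
Parents of V: {P}.
Enumerating:
  P1: V <- P -> D <- M -> S -> R
  P2: V <- P -> D <- M -> R
  P3: V <- P -> D <- S <- M -> R
  P4: V <- P -> D <- S -> R
  P5: V <- P -> D -> R
  P6: V <- P -> R
That exhausts the simple backdoor paths. Count: 6.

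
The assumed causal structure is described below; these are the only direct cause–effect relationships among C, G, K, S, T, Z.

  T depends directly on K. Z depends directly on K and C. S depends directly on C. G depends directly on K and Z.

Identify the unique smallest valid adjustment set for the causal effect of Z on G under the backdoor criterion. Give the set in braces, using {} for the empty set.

Variables eligible for adjustment (non-descendants of Z, excluding Z and G): {C, K, S, T}.
Backdoor paths from Z to G:
  P1: Z <- K -> G
The empty set is not sufficient: P1 (Z <- K -> G) has no collider blocking it and no conditioned non-collider, so it is open.
Try {K}:
  P1: blocked at fork node K ∈ conditioning set.
{K} contains no descendant of Z and blocks every backdoor path.
No other singleton works — e.g. {C} leaves P1 open — so {K} is the unique smallest valid adjustment set.

{K}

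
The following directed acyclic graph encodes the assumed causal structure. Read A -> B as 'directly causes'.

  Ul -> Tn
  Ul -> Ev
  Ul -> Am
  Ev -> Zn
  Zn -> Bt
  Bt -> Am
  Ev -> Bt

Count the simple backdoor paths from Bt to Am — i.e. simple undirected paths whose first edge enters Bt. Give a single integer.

2

A backdoor path from Bt to Am is any simple undirected path whose first edge points into Bt (i.e. leaves Bt via a parent).
Parents of Bt: {Ev, Zn}.
Enumerating:
  P1: Bt <- Ev <- Ul -> Am
  P2: Bt <- Zn <- Ev <- Ul -> Am
That exhausts the simple backdoor paths. Count: 2.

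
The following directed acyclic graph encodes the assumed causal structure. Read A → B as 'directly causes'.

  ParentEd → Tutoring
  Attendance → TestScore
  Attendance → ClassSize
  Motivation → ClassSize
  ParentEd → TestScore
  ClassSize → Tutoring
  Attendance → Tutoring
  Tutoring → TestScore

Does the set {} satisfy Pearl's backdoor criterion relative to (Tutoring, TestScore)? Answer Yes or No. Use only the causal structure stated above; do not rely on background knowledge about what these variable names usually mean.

No

Backdoor paths from Tutoring to TestScore (paths whose first edge points into Tutoring):
  P1: Tutoring <- ParentEd -> TestScore
  P2: Tutoring <- Attendance -> TestScore
  P3: Tutoring <- ClassSize <- Attendance -> TestScore
Condition 1 (no descendant of Tutoring in the set): holds — descendants of Tutoring are {TestScore}; none are in {}.
Condition 2 (every backdoor path blocked by {}):
  P1: open — no interior node is in the conditioning set.
  P2: open — no interior node is in the conditioning set.
  P3: open — no interior node is in the conditioning set.
{} does not satisfy the backdoor criterion.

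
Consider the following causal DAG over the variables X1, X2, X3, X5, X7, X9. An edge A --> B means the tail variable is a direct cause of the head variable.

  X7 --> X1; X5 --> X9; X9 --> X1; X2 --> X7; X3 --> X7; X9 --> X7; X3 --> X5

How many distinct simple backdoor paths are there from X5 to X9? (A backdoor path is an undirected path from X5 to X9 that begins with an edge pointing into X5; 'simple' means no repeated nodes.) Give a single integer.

A backdoor path from X5 to X9 is any simple undirected path whose first edge points into X5 (i.e. leaves X5 via a parent).
Parents of X5: {X3}.
Enumerating:
  P1: X5 <- X3 -> X7 <- X9
  P2: X5 <- X3 -> X7 -> X1 <- X9
That exhausts the simple backdoor paths. Count: 2.

2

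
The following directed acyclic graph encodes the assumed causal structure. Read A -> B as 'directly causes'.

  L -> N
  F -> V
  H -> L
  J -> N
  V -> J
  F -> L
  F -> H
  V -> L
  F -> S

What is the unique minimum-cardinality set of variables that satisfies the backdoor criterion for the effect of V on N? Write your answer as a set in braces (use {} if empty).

Variables eligible for adjustment (non-descendants of V, excluding V and N): {F, H, S}.
Backdoor paths from V to N:
  P1: V <- F -> H -> L -> N
  P2: V <- F -> L -> N
The empty set is not sufficient: P1 (V <- F -> H -> L -> N) has no collider blocking it and no conditioned non-collider, so it is open.
Try {F}:
  P1: blocked at fork node F ∈ conditioning set.
  P2: blocked at fork node F ∈ conditioning set.
{F} contains no descendant of V and blocks every backdoor path.
No other singleton works — e.g. {H} leaves P2 open — so {F} is the unique smallest valid adjustment set.

{F}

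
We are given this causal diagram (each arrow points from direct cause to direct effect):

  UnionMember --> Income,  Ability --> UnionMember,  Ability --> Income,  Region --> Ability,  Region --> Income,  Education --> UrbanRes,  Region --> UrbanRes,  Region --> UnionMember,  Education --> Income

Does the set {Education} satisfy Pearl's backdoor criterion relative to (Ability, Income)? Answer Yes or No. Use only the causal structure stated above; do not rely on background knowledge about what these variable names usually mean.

No

Backdoor paths from Ability to Income (paths whose first edge points into Ability):
  P1: Ability <- Region -> UnionMember -> Income
  P2: Ability <- Region -> UrbanRes <- Education -> Income
  P3: Ability <- Region -> Income
Condition 1 (no descendant of Ability in the set): holds — descendants of Ability are {Income, UnionMember}; none are in {Education}.
Condition 2 (every backdoor path blocked by {Education}):
  P1: open — no interior node is in the conditioning set.
  P2: blocked at collider UrbanRes (neither it nor any descendant is in the conditioning set).
  P3: open — no interior node is in the conditioning set.
{Education} does not satisfy the backdoor criterion.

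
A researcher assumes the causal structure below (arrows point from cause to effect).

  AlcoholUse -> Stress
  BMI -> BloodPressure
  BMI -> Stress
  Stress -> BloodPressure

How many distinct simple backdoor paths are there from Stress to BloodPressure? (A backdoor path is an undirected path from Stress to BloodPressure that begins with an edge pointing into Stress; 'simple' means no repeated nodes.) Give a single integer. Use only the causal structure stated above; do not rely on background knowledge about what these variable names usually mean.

1

A backdoor path from Stress to BloodPressure is any simple undirected path whose first edge points into Stress (i.e. leaves Stress via a parent).
Parents of Stress: {AlcoholUse, BMI}.
Enumerating:
  P1: Stress <- BMI -> BloodPressure
That exhausts the simple backdoor paths. Count: 1.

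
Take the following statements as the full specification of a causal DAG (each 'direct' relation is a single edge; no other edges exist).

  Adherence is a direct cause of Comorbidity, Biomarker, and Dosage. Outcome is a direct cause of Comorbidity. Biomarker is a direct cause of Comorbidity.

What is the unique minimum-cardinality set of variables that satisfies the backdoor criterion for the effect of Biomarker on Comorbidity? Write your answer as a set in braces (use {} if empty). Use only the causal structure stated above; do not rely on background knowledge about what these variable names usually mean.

{Adherence}

Variables eligible for adjustment (non-descendants of Biomarker, excluding Biomarker and Comorbidity): {Adherence, Dosage, Outcome}.
Backdoor paths from Biomarker to Comorbidity:
  P1: Biomarker <- Adherence -> Comorbidity
The empty set is not sufficient: P1 (Biomarker <- Adherence -> Comorbidity) has no collider blocking it and no conditioned non-collider, so it is open.
Try {Adherence}:
  P1: blocked at fork node Adherence ∈ conditioning set.
{Adherence} contains no descendant of Biomarker and blocks every backdoor path.
No other singleton works — e.g. {Outcome} leaves P1 open — so {Adherence} is the unique smallest valid adjustment set.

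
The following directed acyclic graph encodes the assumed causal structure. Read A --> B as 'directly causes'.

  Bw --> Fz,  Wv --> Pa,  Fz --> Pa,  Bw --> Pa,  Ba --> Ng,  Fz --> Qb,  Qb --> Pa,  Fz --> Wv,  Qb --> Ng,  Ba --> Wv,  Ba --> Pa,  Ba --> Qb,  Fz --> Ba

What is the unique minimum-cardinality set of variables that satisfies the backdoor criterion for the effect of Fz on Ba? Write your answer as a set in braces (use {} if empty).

{}

Variables eligible for adjustment (non-descendants of Fz, excluding Fz and Ba): {Bw}.
Backdoor paths from Fz to Ba:
  P1: Fz <- Bw -> Pa <- Ba
  P2: Fz <- Bw -> Pa <- Wv <- Ba
  P3: Fz <- Bw -> Pa <- Qb <- Ba
  P4: Fz <- Bw -> Pa <- Qb -> Ng <- Ba
Each backdoor path contains an unconditioned collider, so every path is already blocked with the empty conditioning set:
  P1: blocked at collider Pa (neither it nor any descendant is in the conditioning set).
  P2: blocked at collider Pa (neither it nor any descendant is in the conditioning set).
  P3: blocked at collider Pa (neither it nor any descendant is in the conditioning set).
  P4: blocked at collider Pa (neither it nor any descendant is in the conditioning set).
The empty set is therefore the unique smallest valid set.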